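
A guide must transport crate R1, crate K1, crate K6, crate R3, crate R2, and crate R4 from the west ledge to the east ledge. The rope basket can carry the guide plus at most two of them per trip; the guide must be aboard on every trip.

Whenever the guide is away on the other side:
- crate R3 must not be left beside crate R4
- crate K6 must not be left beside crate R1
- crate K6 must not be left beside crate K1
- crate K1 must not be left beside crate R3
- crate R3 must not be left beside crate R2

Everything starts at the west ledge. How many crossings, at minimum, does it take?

Counting alone: the guide can take at most 2 across per trip to the east ledge, so moving all 6 needs at least 3 loaded trips out, with a return between consecutive ones — at least 5 crossings.
The safety rule pushes this higher. Following every safe sequence of crossings, the most of the 6 that can be at the east ledge as the rope basket arrives there on crossing 5 is 5 — never all 6.
So no plan with fewer than 7 crossings exists, and this one achieves 7:
1. Guide goes to the east ledge with crate K6 and crate R3.
2. Guide goes back to the west ledge alone.
3. Guide goes to the east ledge with crate K1 and crate R1.
4. Guide goes back to the west ledge with crate K6 and crate R3.
5. Guide goes to the east ledge with crate R2 and crate R4.
6. Guide goes back to the west ledge alone.
7. Guide goes to the east ledge with crate K6 and crate R3.

7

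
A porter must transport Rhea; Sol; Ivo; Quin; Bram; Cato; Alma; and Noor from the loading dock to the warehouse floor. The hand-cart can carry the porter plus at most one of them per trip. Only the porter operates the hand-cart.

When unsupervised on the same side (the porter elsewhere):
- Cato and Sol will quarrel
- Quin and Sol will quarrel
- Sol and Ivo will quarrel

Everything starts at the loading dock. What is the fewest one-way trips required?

impossible

Following every safe sequence of crossings from the start, the most of the 8 that can be at the warehouse floor as the hand-cart arrives there on crossings 1, 3, 5, 7, 9, 11 is 1, 2, 3, 4, 5, 6 respectively; the best ever achieved is 6 of 8.
From crossing 13 on, no configuration arises that was not already reachable earlier: only 144 distinct safe configurations (who is on which side, and where the hand-cart is) can ever be reached, none of them has everyone across, and every continuation just revisits them. So no valid plan exists.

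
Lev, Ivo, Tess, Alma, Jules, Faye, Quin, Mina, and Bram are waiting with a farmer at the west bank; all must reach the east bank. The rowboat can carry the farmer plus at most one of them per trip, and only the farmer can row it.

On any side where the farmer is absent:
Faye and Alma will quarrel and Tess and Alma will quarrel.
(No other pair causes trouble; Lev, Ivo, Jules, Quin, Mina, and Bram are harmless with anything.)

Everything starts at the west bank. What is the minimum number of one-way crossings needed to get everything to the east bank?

Counting alone: the farmer can take at most 1 across per trip to the east bank, so moving all 9 needs at least 9 loaded trips out, with a return between consecutive ones — at least 17 crossings.
The safety rule pushes this higher. Following every safe sequence of crossings, the most of the 9 that can be at the east bank as the rowboat arrives there on crossing 17 is 8 — never all 9.
So no plan with fewer than 19 crossings exists, and this one achieves 19:
1. Farmer goes to the east bank with Alma.
2. Farmer goes back to the west bank alone.
3. Farmer goes to the east bank with Lev.
4. Farmer goes back to the west bank alone.
5. Farmer goes to the east bank with Ivo.
6. Farmer goes back to the west bank alone.
7. Farmer goes to the east bank with Tess.
8. Farmer goes back to the west bank with Alma.
9. Farmer goes to the east bank with Faye.
10. Farmer goes back to the west bank alone.
11. Farmer goes to the east bank with Jules.
12. Farmer goes back to the west bank alone.
13. Farmer goes to the east bank with Quin.
14. Farmer goes back to the west bank alone.
15. Farmer goes to the east bank with Mina.
16. Farmer goes back to the west bank alone.
17. Farmer goes to the east bank with Bram.
18. Farmer goes back to the west bank alone.
19. Farmer goes to the east bank with Alma.

19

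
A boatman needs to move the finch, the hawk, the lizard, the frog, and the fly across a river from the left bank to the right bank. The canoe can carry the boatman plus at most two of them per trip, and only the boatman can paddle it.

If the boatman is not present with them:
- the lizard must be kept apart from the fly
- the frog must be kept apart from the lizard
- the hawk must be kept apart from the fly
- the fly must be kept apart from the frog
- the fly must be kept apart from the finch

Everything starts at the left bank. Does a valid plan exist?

1. Boatman goes to the right bank with the fly and the lizard.  [the left bank: the finch, the frog, the hawk | the right bank: the fly, the lizard]
2. Boatman goes back to the left bank with the lizard.  [the left bank: the finch, the frog, the hawk, the lizard | the right bank: the fly]
3. Boatman goes to the right bank with the finch and the lizard.  [the left bank: the frog, the hawk | the right bank: the finch, the fly, the lizard]
4. Boatman goes back to the left bank with the fly.  [the left bank: the fly, the frog, the hawk | the right bank: the finch, the lizard]
5. Boatman goes to the right bank with the frog and the hawk.  [the left bank: the fly | the right bank: the finch, the frog, the hawk, the lizard]
6. Boatman goes back to the left bank with the lizard.  [the left bank: the fly, the lizard | the right bank: the finch, the frog, the hawk]
7. Boatman goes to the right bank with the fly and the lizard.  [the left bank: — | the right bank: the finch, the fly, the frog, the hawk, the lizard]

Yes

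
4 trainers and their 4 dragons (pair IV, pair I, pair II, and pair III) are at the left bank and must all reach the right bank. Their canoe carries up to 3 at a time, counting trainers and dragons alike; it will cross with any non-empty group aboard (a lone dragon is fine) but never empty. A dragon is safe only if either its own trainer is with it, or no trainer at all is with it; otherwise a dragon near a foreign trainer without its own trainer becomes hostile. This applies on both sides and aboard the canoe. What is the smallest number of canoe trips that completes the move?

Counting alone: each trip to the right bank takes at most 3 across and each return brings at least 1 back, so after t trips out (and t−1 returns) at most 3t − (t−1) of the 8 are across; that first reaches 8 at t = 4, so at least 7 crossings are needed.
The safety rule pushes this higher. Following every safe sequence of crossings, the most of the 8 that can be at the right bank as the canoe arrives there on crossing 7 is 7 — never all 8.
So no plan with fewer than 9 crossings exists, and this one achieves 9:
1. dragon IV and trainer IV cross → the right bank.
2. trainer IV crosses ← the left bank.
3. dragon I, trainer I, and trainer IV cross → the right bank.
4. dragon IV and trainer IV cross ← the left bank.
5. trainer II, trainer III, and trainer IV cross → the right bank.
6. dragon I crosses ← the left bank.
7. dragon I and dragon IV cross → the right bank.
8. dragon IV crosses ← the left bank.
9. dragon II, dragon III, and dragon IV cross → the right bank.

9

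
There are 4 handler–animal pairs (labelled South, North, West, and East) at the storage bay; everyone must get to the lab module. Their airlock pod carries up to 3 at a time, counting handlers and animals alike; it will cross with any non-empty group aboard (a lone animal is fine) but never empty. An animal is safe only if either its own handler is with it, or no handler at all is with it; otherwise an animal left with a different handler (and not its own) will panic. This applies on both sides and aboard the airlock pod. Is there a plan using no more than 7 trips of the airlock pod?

No

Counting alone: each trip to the lab module takes at most 3 across and each return brings at least 1 back, so after t trips out (and t−1 returns) at most 3t − (t−1) of the 8 are across; that first reaches 8 at t = 4, so at least 7 crossings are needed.
The safety rule pushes this higher. Following every safe sequence of crossings, the most of the 8 that can be at the lab module as the airlock pod arrives there on crossing 7 is 7 — never all 8.
So the move cannot be finished within 7 crossings. (The shortest complete plan takes 9:)
1. animal South and handler South cross → the lab module.
2. handler South crosses ← the storage bay.
3. animal North, handler North, and handler South cross → the lab module.
4. animal South and handler South cross ← the storage bay.
5. handler East, handler South, and handler West cross → the lab module.
6. animal North crosses ← the storage bay.
7. animal North and animal South cross → the lab module.
8. animal South crosses ← the storage bay.
9. animal East, animal South, and animal West cross → the lab module.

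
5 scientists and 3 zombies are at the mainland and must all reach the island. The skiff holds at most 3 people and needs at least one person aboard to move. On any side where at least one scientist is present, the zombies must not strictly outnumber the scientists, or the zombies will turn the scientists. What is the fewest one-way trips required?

7

Counting alone: each trip to the island takes at most 3 across and each return brings at least 1 back, so after t trips out (and t−1 returns) at most 3t − (t−1) of the 8 are across; that first reaches 8 at t = 4, so at least 7 crossings are needed.
The plan below uses exactly 7 crossings, so it is optimal:
1. 2 zombies → the island.  (the mainland: 5S 1Z; the island: 0S 2Z)
2. 1 zombie ← the mainland.  (the mainland: 5S 2Z; the island: 0S 1Z)
3. 2 scientists and 1 zombie → the island.  (the mainland: 3S 1Z; the island: 2S 2Z)
4. 1 zombie ← the mainland.  (the mainland: 3S 2Z; the island: 2S 1Z)
5. 1 scientist and 2 zombies → the island.  (the mainland: 2S 0Z; the island: 3S 3Z)
6. 1 zombie ← the mainland.  (the mainland: 2S 1Z; the island: 3S 2Z)
7. 2 scientists and 1 zombie → the island.  (the mainland: 0S 0Z; the island: 5S 3Z)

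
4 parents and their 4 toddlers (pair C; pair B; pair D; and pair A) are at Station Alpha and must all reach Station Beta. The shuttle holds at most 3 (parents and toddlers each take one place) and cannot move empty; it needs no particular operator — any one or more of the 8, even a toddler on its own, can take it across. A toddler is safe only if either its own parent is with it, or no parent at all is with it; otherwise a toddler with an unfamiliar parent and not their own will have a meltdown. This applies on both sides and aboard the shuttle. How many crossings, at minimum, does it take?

9

Counting alone: each trip to Station Beta takes at most 3 across and each return brings at least 1 back, so after t trips out (and t−1 returns) at most 3t − (t−1) of the 8 are across; that first reaches 8 at t = 4, so at least 7 crossings are needed.
The safety rule pushes this higher. Following every safe sequence of crossings, the most of the 8 that can be at Station Beta as the shuttle arrives there on crossing 7 is 7 — never all 8.
So no plan with fewer than 9 crossings exists, and this one achieves 9:
1. parent C and toddler C cross → Station Beta.
2. parent C crosses ← Station Alpha.
3. parent B, parent C, and toddler B cross → Station Beta.
4. parent C and toddler C cross ← Station Alpha.
5. parent A, parent C, and parent D cross → Station Beta.
6. toddler B crosses ← Station Alpha.
7. toddler B and toddler C cross → Station Beta.
8. toddler C crosses ← Station Alpha.
9. toddler A, toddler C, and toddler D cross → Station Beta.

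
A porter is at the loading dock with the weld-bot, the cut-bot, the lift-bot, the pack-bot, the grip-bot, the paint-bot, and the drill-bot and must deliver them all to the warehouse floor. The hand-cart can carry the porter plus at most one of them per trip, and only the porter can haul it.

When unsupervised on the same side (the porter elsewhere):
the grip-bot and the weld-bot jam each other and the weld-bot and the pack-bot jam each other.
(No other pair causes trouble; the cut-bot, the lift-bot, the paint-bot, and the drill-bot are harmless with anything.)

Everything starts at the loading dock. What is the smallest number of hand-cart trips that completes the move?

15

Counting alone: the porter can take at most 1 across per trip to the warehouse floor, so moving all 7 needs at least 7 loaded trips out, with a return between consecutive ones — at least 13 crossings.
The safety rule pushes this higher. Following every safe sequence of crossings, the most of the 7 that can be at the warehouse floor as the hand-cart arrives there on crossing 13 is 6 — never all 7.
So no plan with fewer than 15 crossings exists, and this one achieves 15:
1. Porter goes to the warehouse floor with the weld-bot.  [the loading dock: the cut-bot, the drill-bot, the grip-bot, the lift-bot, the pack-bot, the paint-bot | the warehouse floor: the weld-bot]
2. Porter goes back to the loading dock alone.  [the loading dock: the cut-bot, the drill-bot, the grip-bot, the lift-bot, the pack-bot, the paint-bot | the warehouse floor: the weld-bot]
3. Porter goes to the warehouse floor with the cut-bot.  [the loading dock: the drill-bot, the grip-bot, the lift-bot, the pack-bot, the paint-bot | the warehouse floor: the cut-bot, the weld-bot]
4. Porter goes back to the loading dock alone.  [the loading dock: the drill-bot, the grip-bot, the lift-bot, the pack-bot, the paint-bot | the warehouse floor: the cut-bot, the weld-bot]
5. Porter goes to the warehouse floor with the lift-bot.  [the loading dock: the drill-bot, the grip-bot, the pack-bot, the paint-bot | the warehouse floor: the cut-bot, the lift-bot, the weld-bot]
6. Porter goes back to the loading dock alone.  [the loading dock: the drill-bot, the grip-bot, the pack-bot, the paint-bot | the warehouse floor: the cut-bot, the lift-bot, the weld-bot]
7. Porter goes to the warehouse floor with the pack-bot.  [the loading dock: the drill-bot, the grip-bot, the paint-bot | the warehouse floor: the cut-bot, the lift-bot, the pack-bot, the weld-bot]
8. Porter goes back to the loading dock with the weld-bot.  [the loading dock: the drill-bot, the grip-bot, the paint-bot, the weld-bot | the warehouse floor: the cut-bot, the lift-bot, the pack-bot]
9. Porter goes to the warehouse floor with the grip-bot.  [the loading dock: the drill-bot, the paint-bot, the weld-bot | the warehouse floor: the cut-bot, the grip-bot, the lift-bot, the pack-bot]
10. Porter goes back to the loading dock alone.  [the loading dock: the drill-bot, the paint-bot, the weld-bot | the warehouse floor: the cut-bot, the grip-bot, the lift-bot, the pack-bot]
11. Porter goes to the warehouse floor with the paint-bot.  [the loading dock: the drill-bot, the weld-bot | the warehouse floor: the cut-bot, the grip-bot, the lift-bot, the pack-bot, the paint-bot]
12. Porter goes back to the loading dock alone.  [the loading dock: the drill-bot, the weld-bot | the warehouse floor: the cut-bot, the grip-bot, the lift-bot, the pack-bot, the paint-bot]
13. Porter goes to the warehouse floor with the drill-bot.  [the loading dock: the weld-bot | the warehouse floor: the cut-bot, the drill-bot, the grip-bot, the lift-bot, the pack-bot, the paint-bot]
14. Porter goes back to the loading dock alone.  [the loading dock: the weld-bot | the warehouse floor: the cut-bot, the drill-bot, the grip-bot, the lift-bot, the pack-bot, the paint-bot]
15. Porter goes to the warehouse floor with the weld-bot.  [the loading dock: — | the warehouse floor: the cut-bot, the drill-bot, the grip-bot, the lift-bot, the pack-bot, the paint-bot, the weld-bot]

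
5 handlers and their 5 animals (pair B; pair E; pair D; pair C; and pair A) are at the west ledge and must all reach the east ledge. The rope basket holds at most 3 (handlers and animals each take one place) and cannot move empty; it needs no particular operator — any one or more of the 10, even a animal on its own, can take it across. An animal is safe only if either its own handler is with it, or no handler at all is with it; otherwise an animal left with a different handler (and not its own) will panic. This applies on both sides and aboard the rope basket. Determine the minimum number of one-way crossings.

Counting alone: each trip to the east ledge takes at most 3 across and each return brings at least 1 back, so after t trips out (and t−1 returns) at most 3t − (t−1) of the 10 are across; that first reaches 10 at t = 5, so at least 9 crossings are needed.
The safety rule pushes this higher. Following every safe sequence of crossings, the most of the 10 that can be at the east ledge as the rope basket arrives there on crossing 9 is 9 — never all 10.
So no plan with fewer than 11 crossings exists, and this one achieves 11:
1. animal B and handler B cross → the east ledge.
2. handler B crosses ← the west ledge.
3. animal C, animal D, and animal E cross → the east ledge.
4. animal B crosses ← the west ledge.
5. handler C, handler D, and handler E cross → the east ledge.
6. animal E and handler E cross ← the west ledge.
7. handler A, handler B, and handler E cross → the east ledge.
8. animal D crosses ← the west ledge.
9. animal B and animal E cross → the east ledge.
10. animal B crosses ← the west ledge.
11. animal A, animal B, and animal D cross → the east ledge.

11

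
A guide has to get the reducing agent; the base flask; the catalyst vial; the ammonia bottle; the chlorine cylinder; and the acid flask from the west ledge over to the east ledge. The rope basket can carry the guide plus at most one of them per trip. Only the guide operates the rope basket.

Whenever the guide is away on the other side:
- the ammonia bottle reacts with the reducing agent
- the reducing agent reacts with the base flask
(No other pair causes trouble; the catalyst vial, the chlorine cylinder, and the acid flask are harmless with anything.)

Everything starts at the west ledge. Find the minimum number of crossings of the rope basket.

13

Counting alone: the guide can take at most 1 across per trip to the east ledge, so moving all 6 needs at least 6 loaded trips out, with a return between consecutive ones — at least 11 crossings.
The safety rule pushes this higher. Following every safe sequence of crossings, the most of the 6 that can be at the east ledge as the rope basket arrives there on crossing 11 is 5 — never all 6.
So no plan with fewer than 13 crossings exists, and this one achieves 13:
1. Guide goes to the east ledge with the reducing agent.
2. Guide goes back to the west ledge alone.
3. Guide goes to the east ledge with the base flask.
4. Guide goes back to the west ledge with the reducing agent.
5. Guide goes to the east ledge with the ammonia bottle.
6. Guide goes back to the west ledge alone.
7. Guide goes to the east ledge with the catalyst vial.
8. Guide goes back to the west ledge alone.
9. Guide goes to the east ledge with the chlorine cylinder.
10. Guide goes back to the west ledge alone.
11. Guide goes to the east ledge with the acid flask.
12. Guide goes back to the west ledge alone.
13. Guide goes to the east ledge with the reducing agent.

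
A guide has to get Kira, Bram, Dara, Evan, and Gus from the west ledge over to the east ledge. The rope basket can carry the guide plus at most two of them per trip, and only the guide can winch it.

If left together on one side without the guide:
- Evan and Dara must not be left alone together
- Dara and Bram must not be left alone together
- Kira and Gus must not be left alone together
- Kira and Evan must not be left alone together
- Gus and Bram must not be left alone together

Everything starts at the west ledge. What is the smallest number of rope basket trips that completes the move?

Whatever the first load, the items left behind include a forbidden pair without the guide. No opening move is safe, so no plan exists.

impossible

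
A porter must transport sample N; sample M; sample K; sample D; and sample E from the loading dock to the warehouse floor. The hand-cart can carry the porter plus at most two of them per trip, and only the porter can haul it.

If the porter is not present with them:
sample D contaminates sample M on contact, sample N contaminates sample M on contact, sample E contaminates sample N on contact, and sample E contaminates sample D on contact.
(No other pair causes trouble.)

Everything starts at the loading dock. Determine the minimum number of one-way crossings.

5

Counting alone: the porter can take at most 2 across per trip to the warehouse floor, so moving all 5 needs at least 3 loaded trips out, with a return between consecutive ones — at least 5 crossings.
The plan below uses exactly 5 crossings, so it is optimal:
1. Porter goes to the warehouse floor with sample D and sample N.
2. Porter goes back to the loading dock alone.
3. Porter goes to the warehouse floor with sample K.
4. Porter goes back to the loading dock alone.
5. Porter goes to the warehouse floor with sample E and sample M.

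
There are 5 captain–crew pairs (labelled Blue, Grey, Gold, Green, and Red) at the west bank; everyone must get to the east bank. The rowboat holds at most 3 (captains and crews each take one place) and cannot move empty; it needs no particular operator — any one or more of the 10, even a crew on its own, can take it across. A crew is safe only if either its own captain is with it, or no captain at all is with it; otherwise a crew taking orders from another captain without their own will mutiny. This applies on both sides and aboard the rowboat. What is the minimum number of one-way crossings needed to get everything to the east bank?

11

Counting alone: each trip to the east bank takes at most 3 across and each return brings at least 1 back, so after t trips out (and t−1 returns) at most 3t − (t−1) of the 10 are across; that first reaches 10 at t = 5, so at least 9 crossings are needed.
The safety rule pushes this higher. Following every safe sequence of crossings, the most of the 10 that can be at the east bank as the rowboat arrives there on crossing 9 is 9 — never all 10.
So no plan with fewer than 11 crossings exists, and this one achieves 11:
1. captain Blue and crew Blue cross → the east bank.
2. captain Blue crosses ← the west bank.
3. crew Gold, crew Green, and crew Grey cross → the east bank.
4. crew Blue crosses ← the west bank.
5. captain Gold, captain Green, and captain Grey cross → the east bank.
6. captain Grey and crew Grey cross ← the west bank.
7. captain Blue, captain Grey, and captain Red cross → the east bank.
8. crew Gold crosses ← the west bank.
9. crew Blue and crew Grey cross → the east bank.
10. crew Blue crosses ← the west bank.
11. crew Blue, crew Gold, and crew Red cross → the east bank.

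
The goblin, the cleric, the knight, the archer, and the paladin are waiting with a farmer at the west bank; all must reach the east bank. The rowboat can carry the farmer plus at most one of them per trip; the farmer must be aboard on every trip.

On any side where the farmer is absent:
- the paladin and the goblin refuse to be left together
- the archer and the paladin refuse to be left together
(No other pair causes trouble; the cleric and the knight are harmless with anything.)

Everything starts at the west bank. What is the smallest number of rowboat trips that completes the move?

11

Counting alone: the farmer can take at most 1 across per trip to the east bank, so moving all 5 needs at least 5 loaded trips out, with a return between consecutive ones — at least 9 crossings.
The safety rule pushes this higher. Following every safe sequence of crossings, the most of the 5 that can be at the east bank as the rowboat arrives there on crossing 9 is 4 — never all 5.
So no plan with fewer than 11 crossings exists, and this one achieves 11:
1. Farmer goes to the east bank with the paladin.
2. Farmer goes back to the west bank alone.
3. Farmer goes to the east bank with the goblin.
4. Farmer goes back to the west bank with the paladin.
5. Farmer goes to the east bank with the archer.
6. Farmer goes back to the west bank alone.
7. Farmer goes to the east bank with the cleric.
8. Farmer goes back to the west bank alone.
9. Farmer goes to the east bank with the knight.
10. Farmer goes back to the west bank alone.
11. Farmer goes to the east bank with the paladin.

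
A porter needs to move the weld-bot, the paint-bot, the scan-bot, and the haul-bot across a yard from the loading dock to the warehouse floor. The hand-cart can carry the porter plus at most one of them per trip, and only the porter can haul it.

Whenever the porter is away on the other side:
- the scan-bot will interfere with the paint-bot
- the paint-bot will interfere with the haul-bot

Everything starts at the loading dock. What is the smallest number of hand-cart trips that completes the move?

9

Counting alone: the porter can take at most 1 across per trip to the warehouse floor, so moving all 4 needs at least 4 loaded trips out, with a return between consecutive ones — at least 7 crossings.
The safety rule pushes this higher. Following every safe sequence of crossings, the most of the 4 that can be at the warehouse floor as the hand-cart arrives there on crossing 7 is 3 — never all 4.
So no plan with fewer than 9 crossings exists, and this one achieves 9:
1. Porter goes to the warehouse floor with the paint-bot.
2. Porter goes back to the loading dock alone.
3. Porter goes to the warehouse floor with the weld-bot.
4. Porter goes back to the loading dock alone.
5. Porter goes to the warehouse floor with the scan-bot.
6. Porter goes back to the loading dock with the paint-bot.
7. Porter goes to the warehouse floor with the haul-bot.
8. Porter goes back to the loading dock alone.
9. Porter goes to the warehouse floor with the paint-bot.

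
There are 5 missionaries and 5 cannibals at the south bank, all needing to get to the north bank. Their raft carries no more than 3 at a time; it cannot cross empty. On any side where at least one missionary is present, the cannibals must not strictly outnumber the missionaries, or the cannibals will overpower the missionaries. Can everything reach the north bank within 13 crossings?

Yes — this plan uses 11 crossings (≤ 13):
1. 2 cannibals → the north bank.  (the south bank: 5M 3C; the north bank: 0M 2C)
2. 1 cannibal ← the south bank.  (the south bank: 5M 4C; the north bank: 0M 1C)
3. 3 cannibals → the north bank.  (the south bank: 5M 1C; the north bank: 0M 4C)
4. 1 cannibal ← the south bank.  (the south bank: 5M 2C; the north bank: 0M 3C)
5. 3 missionaries → the north bank.  (the south bank: 2M 2C; the north bank: 3M 3C)
6. 1 missionary and 1 cannibal ← the south bank.  (the south bank: 3M 3C; the north bank: 2M 2C)
7. 3 missionaries → the north bank.  (the south bank: 0M 3C; the north bank: 5M 2C)
8. 1 cannibal ← the south bank.  (the south bank: 0M 4C; the north bank: 5M 1C)
9. 2 cannibals → the north bank.  (the south bank: 0M 2C; the north bank: 5M 3C)
10. 1 cannibal ← the south bank.  (the south bank: 0M 3C; the north bank: 5M 2C)
11. 3 cannibals → the north bank.  (the south bank: 0M 0C; the north bank: 5M 5C)

Yes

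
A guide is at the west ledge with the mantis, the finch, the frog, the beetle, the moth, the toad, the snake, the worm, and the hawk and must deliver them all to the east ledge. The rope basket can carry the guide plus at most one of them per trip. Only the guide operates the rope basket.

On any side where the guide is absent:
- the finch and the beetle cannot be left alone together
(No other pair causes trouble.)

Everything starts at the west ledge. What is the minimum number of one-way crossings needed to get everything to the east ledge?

17

Counting alone: the guide can take at most 1 across per trip to the east ledge, so moving all 9 needs at least 9 loaded trips out, with a return between consecutive ones — at least 17 crossings.
The plan below uses exactly 17 crossings, so it is optimal:
1. Guide goes to the east ledge with the finch.
2. Guide goes back to the west ledge alone.
3. Guide goes to the east ledge with the mantis.
4. Guide goes back to the west ledge alone.
5. Guide goes to the east ledge with the frog.
6. Guide goes back to the west ledge alone.
7. Guide goes to the east ledge with the moth.
8. Guide goes back to the west ledge alone.
9. Guide goes to the east ledge with the toad.
10. Guide goes back to the west ledge alone.
11. Guide goes to the east ledge with the snake.
12. Guide goes back to the west ledge alone.
13. Guide goes to the east ledge with the worm.
14. Guide goes back to the west ledge alone.
15. Guide goes to the east ledge with the hawk.
16. Guide goes back to the west ledge alone.
17. Guide goes to the east ledge with the beetle.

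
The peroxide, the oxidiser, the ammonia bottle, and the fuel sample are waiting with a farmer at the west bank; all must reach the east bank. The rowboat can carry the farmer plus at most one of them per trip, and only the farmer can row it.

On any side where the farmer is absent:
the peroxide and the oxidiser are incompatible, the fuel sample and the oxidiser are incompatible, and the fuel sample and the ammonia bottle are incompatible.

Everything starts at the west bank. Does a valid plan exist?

No

Whatever the first load, the items left behind include a forbidden pair without the farmer. No opening move is safe, so no plan exists.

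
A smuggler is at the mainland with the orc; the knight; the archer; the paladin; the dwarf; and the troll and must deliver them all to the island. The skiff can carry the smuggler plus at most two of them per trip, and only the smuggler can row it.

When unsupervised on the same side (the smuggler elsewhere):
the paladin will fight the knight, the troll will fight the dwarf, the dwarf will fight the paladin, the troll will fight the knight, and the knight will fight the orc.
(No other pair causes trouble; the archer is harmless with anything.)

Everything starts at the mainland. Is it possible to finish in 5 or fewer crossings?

Counting alone: the smuggler can take at most 2 across per trip to the island, so moving all 6 needs at least 3 loaded trips out, with a return between consecutive ones — at least 5 crossings.
The safety rule pushes this higher. Following every safe sequence of crossings, the most of the 6 that can be at the island as the skiff arrives there on crossing 5 is 5 — never all 6.
So the move cannot be finished within 5 crossings. (The shortest complete plan takes 7:)
1. Smuggler goes to the island with the dwarf and the knight.
2. Smuggler goes back to the mainland alone.
3. Smuggler goes to the island with the archer and the orc.
4. Smuggler goes back to the mainland with the knight.
5. Smuggler goes to the island with the paladin and the troll.
6. Smuggler goes back to the mainland with the dwarf.
7. Smuggler goes to the island with the dwarf and the knight.

No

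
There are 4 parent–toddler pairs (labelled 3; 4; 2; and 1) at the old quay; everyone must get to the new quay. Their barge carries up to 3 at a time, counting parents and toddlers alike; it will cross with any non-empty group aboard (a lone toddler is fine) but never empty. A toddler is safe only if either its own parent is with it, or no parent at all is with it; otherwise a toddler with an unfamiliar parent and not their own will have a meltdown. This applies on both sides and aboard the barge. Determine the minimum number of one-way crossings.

9

Counting alone: each trip to the new quay takes at most 3 across and each return brings at least 1 back, so after t trips out (and t−1 returns) at most 3t − (t−1) of the 8 are across; that first reaches 8 at t = 4, so at least 7 crossings are needed.
The safety rule pushes this higher. Following every safe sequence of crossings, the most of the 8 that can be at the new quay as the barge arrives there on crossing 7 is 7 — never all 8.
So no plan with fewer than 9 crossings exists, and this one achieves 9:
1. parent 3 and toddler 3 cross → the new quay.
2. parent 3 crosses ← the old quay.
3. parent 3, parent 4, and toddler 4 cross → the new quay.
4. parent 3 and toddler 3 cross ← the old quay.
5. parent 1, parent 2, and parent 3 cross → the new quay.
6. toddler 4 crosses ← the old quay.
7. toddler 3 and toddler 4 cross → the new quay.
8. toddler 3 crosses ← the old quay.
9. toddler 1, toddler 2, and toddler 3 cross → the new quay.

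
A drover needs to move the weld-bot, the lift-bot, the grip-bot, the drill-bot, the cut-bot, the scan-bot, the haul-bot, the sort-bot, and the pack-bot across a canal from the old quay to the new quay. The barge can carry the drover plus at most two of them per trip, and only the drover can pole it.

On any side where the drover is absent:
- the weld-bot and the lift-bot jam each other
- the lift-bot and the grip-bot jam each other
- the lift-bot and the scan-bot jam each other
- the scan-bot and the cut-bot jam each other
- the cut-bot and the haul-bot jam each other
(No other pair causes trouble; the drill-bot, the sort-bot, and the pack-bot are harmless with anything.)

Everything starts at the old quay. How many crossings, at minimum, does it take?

Counting alone: the drover can take at most 2 across per trip to the new quay, so moving all 9 needs at least 5 loaded trips out, with a return between consecutive ones — at least 9 crossings.
The safety rule pushes this higher. Following every safe sequence of crossings, the most of the 9 that can be at the new quay as the barge arrives there on crossing 9 is 8 — never all 9.
So no plan with fewer than 11 crossings exists, and this one achieves 11:
1. Drover goes to the new quay with the cut-bot and the lift-bot.
2. Drover goes back to the old quay alone.
3. Drover goes to the new quay with the weld-bot.
4. Drover goes back to the old quay with the lift-bot.
5. Drover goes to the new quay with the grip-bot and the scan-bot.
6. Drover goes back to the old quay with the cut-bot.
7. Drover goes to the new quay with the drill-bot and the haul-bot.
8. Drover goes back to the old quay alone.
9. Drover goes to the new quay with the pack-bot and the sort-bot.
10. Drover goes back to the old quay alone.
11. Drover goes to the new quay with the cut-bot and the lift-bot.

11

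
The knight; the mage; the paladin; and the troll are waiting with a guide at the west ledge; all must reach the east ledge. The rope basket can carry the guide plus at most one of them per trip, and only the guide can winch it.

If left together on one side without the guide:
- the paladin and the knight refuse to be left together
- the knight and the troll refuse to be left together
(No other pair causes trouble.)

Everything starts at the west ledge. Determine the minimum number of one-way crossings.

Counting alone: the guide can take at most 1 across per trip to the east ledge, so moving all 4 needs at least 4 loaded trips out, with a return between consecutive ones — at least 7 crossings.
The safety rule pushes this higher. Following every safe sequence of crossings, the most of the 4 that can be at the east ledge as the rope basket arrives there on crossing 7 is 3 — never all 4.
So no plan with fewer than 9 crossings exists, and this one achieves 9:
1. Guide goes to the east ledge with the knight.
2. Guide goes back to the west ledge alone.
3. Guide goes to the east ledge with the mage.
4. Guide goes back to the west ledge alone.
5. Guide goes to the east ledge with the paladin.
6. Guide goes back to the west ledge with the knight.
7. Guide goes to the east ledge with the troll.
8. Guide goes back to the west ledge alone.
9. Guide goes to the east ledge with the knight.

9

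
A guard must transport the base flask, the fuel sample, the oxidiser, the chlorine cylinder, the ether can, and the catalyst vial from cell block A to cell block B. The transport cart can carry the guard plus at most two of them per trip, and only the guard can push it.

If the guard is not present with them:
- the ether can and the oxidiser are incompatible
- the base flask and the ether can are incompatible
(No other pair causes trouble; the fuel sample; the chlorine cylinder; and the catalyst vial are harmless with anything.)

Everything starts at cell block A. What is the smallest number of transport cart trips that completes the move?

5

Counting alone: the guard can take at most 2 across per trip to cell block B, so moving all 6 needs at least 3 loaded trips out, with a return between consecutive ones — at least 5 crossings.
The plan below uses exactly 5 crossings, so it is optimal:
1. Guard goes to cell block B with the base flask and the oxidiser.  [cell block A: the catalyst vial, the chlorine cylinder, the ether can, the fuel sample | cell block B: the base flask, the oxidiser]
2. Guard goes back to cell block A alone.  [cell block A: the catalyst vial, the chlorine cylinder, the ether can, the fuel sample | cell block B: the base flask, the oxidiser]
3. Guard goes to cell block B with the chlorine cylinder and the fuel sample.  [cell block A: the catalyst vial, the ether can | cell block B: the base flask, the chlorine cylinder, the fuel sample, the oxidiser]
4. Guard goes back to cell block A alone.  [cell block A: the catalyst vial, the ether can | cell block B: the base flask, the chlorine cylinder, the fuel sample, the oxidiser]
5. Guard goes to cell block B with the catalyst vial and the ether can.  [cell block A: — | cell block B: the base flask, the catalyst vial, the chlorine cylinder, the ether can, the fuel sample, the oxidiser]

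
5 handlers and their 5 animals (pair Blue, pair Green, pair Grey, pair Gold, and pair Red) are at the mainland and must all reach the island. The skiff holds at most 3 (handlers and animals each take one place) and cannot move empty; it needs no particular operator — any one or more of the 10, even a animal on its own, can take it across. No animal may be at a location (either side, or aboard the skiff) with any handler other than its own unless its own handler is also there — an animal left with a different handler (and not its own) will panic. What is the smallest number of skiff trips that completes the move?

Counting alone: each trip to the island takes at most 3 across and each return brings at least 1 back, so after t trips out (and t−1 returns) at most 3t − (t−1) of the 10 are across; that first reaches 10 at t = 5, so at least 9 crossings are needed.
The safety rule pushes this higher. Following every safe sequence of crossings, the most of the 10 that can be at the island as the skiff arrives there on crossing 9 is 9 — never all 10.
So no plan with fewer than 11 crossings exists, and this one achieves 11:
1. animal Blue and handler Blue cross → the island.
2. handler Blue crosses ← the mainland.
3. animal Gold, animal Green, and animal Grey cross → the island.
4. animal Blue crosses ← the mainland.
5. handler Gold, handler Green, and handler Grey cross → the island.
6. animal Green and handler Green cross ← the mainland.
7. handler Blue, handler Green, and handler Red cross → the island.
8. animal Grey crosses ← the mainland.
9. animal Blue and animal Green cross → the island.
10. animal Blue crosses ← the mainland.
11. animal Blue, animal Grey, and animal Red cross → the island.

11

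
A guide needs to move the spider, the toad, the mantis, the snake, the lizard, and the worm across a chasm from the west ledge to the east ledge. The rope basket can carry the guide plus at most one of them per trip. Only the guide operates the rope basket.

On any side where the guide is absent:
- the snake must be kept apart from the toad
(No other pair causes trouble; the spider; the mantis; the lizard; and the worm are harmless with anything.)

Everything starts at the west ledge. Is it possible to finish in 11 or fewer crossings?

Yes

Yes — this plan uses 11 crossings (≤ 11):
1. Guide goes to the east ledge with the toad.
2. Guide goes back to the west ledge alone.
3. Guide goes to the east ledge with the spider.
4. Guide goes back to the west ledge alone.
5. Guide goes to the east ledge with the mantis.
6. Guide goes back to the west ledge alone.
7. Guide goes to the east ledge with the lizard.
8. Guide goes back to the west ledge alone.
9. Guide goes to the east ledge with the worm.
10. Guide goes back to the west ledge alone.
11. Guide goes to the east ledge with the snake.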